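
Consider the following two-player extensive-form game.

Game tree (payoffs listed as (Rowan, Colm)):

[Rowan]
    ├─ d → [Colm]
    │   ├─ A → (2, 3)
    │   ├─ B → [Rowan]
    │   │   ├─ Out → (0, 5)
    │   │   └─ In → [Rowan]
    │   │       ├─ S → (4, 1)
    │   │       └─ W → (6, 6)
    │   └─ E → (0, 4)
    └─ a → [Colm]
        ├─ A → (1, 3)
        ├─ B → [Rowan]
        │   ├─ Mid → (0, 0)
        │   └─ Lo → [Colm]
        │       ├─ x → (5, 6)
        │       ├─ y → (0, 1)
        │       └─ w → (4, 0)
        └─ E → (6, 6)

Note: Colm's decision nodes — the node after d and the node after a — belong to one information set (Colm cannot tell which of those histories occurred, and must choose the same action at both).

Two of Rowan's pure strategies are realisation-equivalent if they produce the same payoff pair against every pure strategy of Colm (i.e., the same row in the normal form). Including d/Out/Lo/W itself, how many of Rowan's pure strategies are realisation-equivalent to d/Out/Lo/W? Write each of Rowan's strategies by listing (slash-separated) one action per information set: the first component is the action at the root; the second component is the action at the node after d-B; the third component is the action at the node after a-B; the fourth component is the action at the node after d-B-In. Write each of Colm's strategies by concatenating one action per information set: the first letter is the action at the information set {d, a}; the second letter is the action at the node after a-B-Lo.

4

Row for d/Out/Lo/W (columns Ax, Ay, Aw, Bx, By, Bw, Ex, Ey, Ew): (2,3) (2,3) (2,3) (0,5) (0,5) (0,5) (0,4) (0,4) (0,4).
Under d/Out/Lo/W, Rowan's choice at the node after a-B and at the node after d-B-In can never be reached regardless of what Colm does, so varying those choices leaves every outcome unchanged.
Holding the reachable choices fixed and varying the unreachable ones freely already gives 2 × 2 = 4 equivalent strategies.
No other strategy reproduces this row, so those 4 are the full class: d/Out/Mid/S, d/Out/Mid/W, d/Out/Lo/S, d/Out/Lo/W.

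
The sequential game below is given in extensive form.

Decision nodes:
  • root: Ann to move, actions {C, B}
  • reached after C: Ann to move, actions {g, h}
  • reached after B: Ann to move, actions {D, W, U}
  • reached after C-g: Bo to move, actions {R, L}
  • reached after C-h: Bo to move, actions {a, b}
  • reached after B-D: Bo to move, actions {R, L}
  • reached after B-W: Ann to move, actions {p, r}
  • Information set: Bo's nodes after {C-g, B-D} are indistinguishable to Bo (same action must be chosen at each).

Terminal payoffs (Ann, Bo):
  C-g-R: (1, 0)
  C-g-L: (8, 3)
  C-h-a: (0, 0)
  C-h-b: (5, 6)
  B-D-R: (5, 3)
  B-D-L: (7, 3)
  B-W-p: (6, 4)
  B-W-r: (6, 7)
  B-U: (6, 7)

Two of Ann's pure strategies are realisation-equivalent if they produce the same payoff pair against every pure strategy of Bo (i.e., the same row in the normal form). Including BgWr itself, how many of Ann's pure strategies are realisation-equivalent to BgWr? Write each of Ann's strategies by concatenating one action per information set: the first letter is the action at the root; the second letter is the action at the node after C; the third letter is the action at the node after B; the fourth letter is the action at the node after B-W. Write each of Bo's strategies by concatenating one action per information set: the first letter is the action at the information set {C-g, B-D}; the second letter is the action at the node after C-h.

Row for BgWr (columns Ra, Rb, La, Lb): (6,7) (6,7) (6,7) (6,7).
Under BgWr, Ann's choice at the node after C can never be reached regardless of what Bo does, so varying those choices leaves every outcome unchanged.
Holding the reachable choices fixed and varying the unreachable one freely already gives 2 equivalent strategies.
Checking the remaining rows, BgUp, BgUr, BhUp, BhUr also happen to give the same payoffs in every column, bringing the total to 6: BgWr, BgUp, BgUr, BhWr, BhUp, BhUr.

6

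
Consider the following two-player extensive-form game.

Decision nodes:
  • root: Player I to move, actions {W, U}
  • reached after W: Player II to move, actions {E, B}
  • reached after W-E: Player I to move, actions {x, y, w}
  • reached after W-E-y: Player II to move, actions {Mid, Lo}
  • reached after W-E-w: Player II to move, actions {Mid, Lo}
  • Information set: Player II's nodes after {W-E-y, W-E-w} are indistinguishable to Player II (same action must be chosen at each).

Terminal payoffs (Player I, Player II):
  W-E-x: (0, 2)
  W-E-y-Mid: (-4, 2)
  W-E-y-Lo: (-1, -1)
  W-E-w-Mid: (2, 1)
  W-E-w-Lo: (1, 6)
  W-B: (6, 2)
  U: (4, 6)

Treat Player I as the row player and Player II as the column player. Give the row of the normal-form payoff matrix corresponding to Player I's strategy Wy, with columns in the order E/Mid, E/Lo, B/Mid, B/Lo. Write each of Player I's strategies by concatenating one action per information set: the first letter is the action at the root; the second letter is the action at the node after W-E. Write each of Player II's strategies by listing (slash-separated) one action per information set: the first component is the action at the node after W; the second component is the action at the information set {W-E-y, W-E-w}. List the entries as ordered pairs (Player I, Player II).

vs E/Mid: Player I plays W → Player II plays E at [W] → Player I plays y at [W-E] → Player II plays Mid at [W-E-y] → (-4, 2)
vs E/Lo: Player I plays W → Player II plays E at [W] → Player I plays y at [W-E] → Player II plays Lo at [W-E-y] → (-1, -1)
vs B/Mid: Player I plays W → Player II plays B at [W] → (6, 2)
vs B/Lo: Player I plays W → Player II plays B at [W] → (6, 2)

(-4,2) (-1,-1) (6,2) (6,2)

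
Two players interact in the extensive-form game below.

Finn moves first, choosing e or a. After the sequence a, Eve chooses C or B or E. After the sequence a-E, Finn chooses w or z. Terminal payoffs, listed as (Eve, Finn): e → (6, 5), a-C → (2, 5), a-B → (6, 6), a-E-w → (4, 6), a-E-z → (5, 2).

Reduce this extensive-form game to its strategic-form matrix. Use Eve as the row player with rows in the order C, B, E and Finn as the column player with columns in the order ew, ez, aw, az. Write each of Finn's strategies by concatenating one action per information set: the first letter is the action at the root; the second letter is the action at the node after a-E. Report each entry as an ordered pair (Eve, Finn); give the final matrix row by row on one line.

C: (6,5) (6,5) (2,5) (2,5) | B: (6,5) (6,5) (6,6) (6,6) | E: (6,5) (6,5) (4,6) (5,2)

Row C: ew→(6,5), ez→(6,5), aw→(2,5), az→(2,5)
Row B: ew→(6,5), ez→(6,5), aw→(6,6), az→(6,6)
Row E: ew→(6,5), ez→(6,5), aw→(4,6), az→(5,2)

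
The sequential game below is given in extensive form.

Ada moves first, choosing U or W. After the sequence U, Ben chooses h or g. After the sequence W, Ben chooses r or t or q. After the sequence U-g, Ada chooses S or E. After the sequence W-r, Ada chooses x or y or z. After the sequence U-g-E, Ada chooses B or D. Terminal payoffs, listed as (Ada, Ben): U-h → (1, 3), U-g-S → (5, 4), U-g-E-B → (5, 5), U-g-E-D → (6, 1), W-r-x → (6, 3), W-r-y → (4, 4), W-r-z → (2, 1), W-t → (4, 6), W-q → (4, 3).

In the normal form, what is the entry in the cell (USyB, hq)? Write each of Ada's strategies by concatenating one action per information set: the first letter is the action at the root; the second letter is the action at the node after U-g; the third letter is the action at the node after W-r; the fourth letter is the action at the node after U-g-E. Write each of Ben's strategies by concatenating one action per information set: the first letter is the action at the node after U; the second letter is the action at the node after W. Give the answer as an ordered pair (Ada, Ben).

(1, 3)

Trace the play path from the root:
  Ada plays U
  Ben plays h at [U]
→ terminal payoff (1, 3).
(Ada's choice at the node after U-g is never reached on this path, so it doesn't affect the outcome.)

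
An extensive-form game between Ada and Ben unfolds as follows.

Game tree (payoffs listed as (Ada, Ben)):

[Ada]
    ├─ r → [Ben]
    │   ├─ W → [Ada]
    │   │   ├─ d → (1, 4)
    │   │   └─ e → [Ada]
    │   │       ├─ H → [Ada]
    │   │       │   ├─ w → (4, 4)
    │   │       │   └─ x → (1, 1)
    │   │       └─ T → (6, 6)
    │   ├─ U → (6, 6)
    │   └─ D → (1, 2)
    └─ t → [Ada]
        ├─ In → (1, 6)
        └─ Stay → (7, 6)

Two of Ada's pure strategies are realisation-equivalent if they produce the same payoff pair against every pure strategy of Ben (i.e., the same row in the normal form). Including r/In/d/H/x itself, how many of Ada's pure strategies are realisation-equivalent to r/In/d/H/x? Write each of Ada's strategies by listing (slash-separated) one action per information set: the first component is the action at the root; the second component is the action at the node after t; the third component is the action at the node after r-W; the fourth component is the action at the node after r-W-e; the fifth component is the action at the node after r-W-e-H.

8

Row for r/In/d/H/x (columns W, U, D): (1,4) (6,6) (1,2).
Under r/In/d/H/x, Ada's choice at the node after t and at the node after r-W-e and at the node after r-W-e-H can never be reached regardless of what Ben does, so varying those choices leaves every outcome unchanged.
Holding the reachable choices fixed and varying the unreachable ones freely already gives 2 × 2 × 2 = 8 equivalent strategies.
No other strategy reproduces this row, so those 8 are the full class: r/In/d/H/w, r/In/d/H/x, r/In/d/T/w, r/In/d/T/x, r/Stay/d/H/w, r/Stay/d/H/x, r/Stay/d/T/w, r/Stay/d/T/x.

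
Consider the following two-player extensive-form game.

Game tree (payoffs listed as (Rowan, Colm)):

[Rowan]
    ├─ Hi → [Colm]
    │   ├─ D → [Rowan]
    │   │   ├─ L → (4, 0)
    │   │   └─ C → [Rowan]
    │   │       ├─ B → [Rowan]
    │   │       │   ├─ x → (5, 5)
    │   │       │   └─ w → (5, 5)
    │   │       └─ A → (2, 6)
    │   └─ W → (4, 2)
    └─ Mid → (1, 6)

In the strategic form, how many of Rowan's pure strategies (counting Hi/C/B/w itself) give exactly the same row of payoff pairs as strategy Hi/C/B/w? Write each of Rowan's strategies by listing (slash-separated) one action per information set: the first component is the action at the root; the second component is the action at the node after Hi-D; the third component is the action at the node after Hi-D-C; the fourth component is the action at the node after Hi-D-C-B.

Row for Hi/C/B/w (columns D, W): (5,5) (4,2).
Every one of Rowan's information sets is on the play path for some reply by Colm when Rowan follows Hi/C/B/w.
Even so, Hi/C/B/x happens to produce the same payoff in every column — so 2 strategies share this row.

2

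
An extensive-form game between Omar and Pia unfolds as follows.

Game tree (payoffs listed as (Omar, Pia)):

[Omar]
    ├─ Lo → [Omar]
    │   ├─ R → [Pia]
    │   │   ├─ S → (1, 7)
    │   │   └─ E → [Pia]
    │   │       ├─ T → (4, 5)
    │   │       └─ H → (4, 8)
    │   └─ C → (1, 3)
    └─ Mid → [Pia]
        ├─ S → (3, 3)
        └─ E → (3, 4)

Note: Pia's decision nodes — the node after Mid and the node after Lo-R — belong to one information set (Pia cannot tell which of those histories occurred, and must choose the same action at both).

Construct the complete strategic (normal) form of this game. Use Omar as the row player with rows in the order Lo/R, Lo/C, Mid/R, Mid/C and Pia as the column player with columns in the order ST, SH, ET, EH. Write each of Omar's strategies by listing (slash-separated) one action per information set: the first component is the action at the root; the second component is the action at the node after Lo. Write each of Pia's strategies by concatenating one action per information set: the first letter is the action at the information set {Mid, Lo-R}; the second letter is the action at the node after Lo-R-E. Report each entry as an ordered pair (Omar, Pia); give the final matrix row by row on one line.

            ST       SH       ET       EH
 Lo/R    (1,7)    (1,7)    (4,5)    (4,8)
 Lo/C    (1,3)    (1,3)    (1,3)    (1,3)
Mid/R    (3,3)    (3,3)    (3,4)    (3,4)
Mid/C    (3,3)    (3,3)    (3,4)    (3,4)

Lo/R: (1,7) (1,7) (4,5) (4,8) | Lo/C: (1,3) (1,3) (1,3) (1,3) | Mid/R: (3,3) (3,3) (3,4) (3,4) | Mid/C: (3,3) (3,3) (3,4) (3,4)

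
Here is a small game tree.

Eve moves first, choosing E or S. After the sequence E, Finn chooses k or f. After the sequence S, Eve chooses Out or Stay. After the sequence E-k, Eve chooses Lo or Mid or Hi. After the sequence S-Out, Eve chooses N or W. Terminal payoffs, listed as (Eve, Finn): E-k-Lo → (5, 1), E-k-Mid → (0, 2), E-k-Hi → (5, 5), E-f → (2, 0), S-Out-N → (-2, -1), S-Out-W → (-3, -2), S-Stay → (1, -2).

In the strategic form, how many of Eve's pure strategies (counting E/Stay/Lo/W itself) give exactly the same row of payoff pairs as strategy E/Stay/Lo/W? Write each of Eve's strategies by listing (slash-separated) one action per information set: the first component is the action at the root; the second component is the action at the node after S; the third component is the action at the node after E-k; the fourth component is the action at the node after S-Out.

Row for E/Stay/Lo/W (columns k, f): (5,1) (2,0).
Under E/Stay/Lo/W, Eve's choice at the node after S and at the node after S-Out can never be reached regardless of what Finn does, so varying those choices leaves every outcome unchanged.
Holding the reachable choices fixed and varying the unreachable ones freely already gives 2 × 2 = 4 equivalent strategies.
No other strategy reproduces this row, so those 4 are the full class: E/Out/Lo/N, E/Out/Lo/W, E/Stay/Lo/N, E/Stay/Lo/W.

4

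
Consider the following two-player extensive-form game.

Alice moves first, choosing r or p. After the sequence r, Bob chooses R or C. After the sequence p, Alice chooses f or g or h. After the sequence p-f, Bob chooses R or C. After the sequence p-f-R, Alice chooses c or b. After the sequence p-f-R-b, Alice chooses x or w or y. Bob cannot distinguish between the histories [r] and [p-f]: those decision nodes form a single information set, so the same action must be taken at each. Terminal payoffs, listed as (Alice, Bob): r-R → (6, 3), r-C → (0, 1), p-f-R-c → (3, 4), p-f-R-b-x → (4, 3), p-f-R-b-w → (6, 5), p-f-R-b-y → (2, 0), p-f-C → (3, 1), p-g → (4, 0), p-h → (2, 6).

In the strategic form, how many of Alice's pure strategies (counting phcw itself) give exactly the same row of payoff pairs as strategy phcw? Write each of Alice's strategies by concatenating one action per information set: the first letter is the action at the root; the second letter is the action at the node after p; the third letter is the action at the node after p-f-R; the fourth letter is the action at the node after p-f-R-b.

Row for phcw (columns R, C): (2,6) (2,6).
Under phcw, Alice's choice at the node after p-f-R and at the node after p-f-R-b can never be reached regardless of what Bob does, so varying those choices leaves every outcome unchanged.
Holding the reachable choices fixed and varying the unreachable ones freely already gives 2 × 3 = 6 equivalent strategies.
No other strategy reproduces this row, so those 6 are the full class: phcx, phcw, phcy, phbx, phbw, phby.

6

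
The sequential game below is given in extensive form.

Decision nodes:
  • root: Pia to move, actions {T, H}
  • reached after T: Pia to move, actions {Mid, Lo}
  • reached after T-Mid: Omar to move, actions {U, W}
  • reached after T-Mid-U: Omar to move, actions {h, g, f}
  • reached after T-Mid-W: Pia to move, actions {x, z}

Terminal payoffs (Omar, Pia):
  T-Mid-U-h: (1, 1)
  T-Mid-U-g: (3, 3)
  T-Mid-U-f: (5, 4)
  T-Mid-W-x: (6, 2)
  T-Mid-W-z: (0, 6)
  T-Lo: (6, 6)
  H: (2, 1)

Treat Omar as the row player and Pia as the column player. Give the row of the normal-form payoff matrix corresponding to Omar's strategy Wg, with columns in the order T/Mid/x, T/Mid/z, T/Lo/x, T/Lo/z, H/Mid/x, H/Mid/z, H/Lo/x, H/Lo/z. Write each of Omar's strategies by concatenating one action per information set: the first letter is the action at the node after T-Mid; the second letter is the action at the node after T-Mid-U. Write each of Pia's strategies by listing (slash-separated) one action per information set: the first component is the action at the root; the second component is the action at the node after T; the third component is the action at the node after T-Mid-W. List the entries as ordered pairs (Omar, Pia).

(6,2) (0,6) (6,6) (6,6) (2,1) (2,1) (2,1) (2,1)

vs T/Mid/x: Pia plays T → Pia plays Mid at [T] → Omar plays W at [T-Mid] → Pia plays x at [T-Mid-W] → (6, 2)
vs T/Mid/z: Pia plays T → Pia plays Mid at [T] → Omar plays W at [T-Mid] → Pia plays z at [T-Mid-W] → (0, 6)
vs T/Lo/x: Pia plays T → Pia plays Lo at [T] → (6, 6)
vs T/Lo/z: Pia plays T → Pia plays Lo at [T] → (6, 6)
vs H/Mid/x: Pia plays H → (2, 1)
vs H/Mid/z: Pia plays H → (2, 1)
vs H/Lo/x: Pia plays H → (2, 1)
vs H/Lo/z: Pia plays H → (2, 1)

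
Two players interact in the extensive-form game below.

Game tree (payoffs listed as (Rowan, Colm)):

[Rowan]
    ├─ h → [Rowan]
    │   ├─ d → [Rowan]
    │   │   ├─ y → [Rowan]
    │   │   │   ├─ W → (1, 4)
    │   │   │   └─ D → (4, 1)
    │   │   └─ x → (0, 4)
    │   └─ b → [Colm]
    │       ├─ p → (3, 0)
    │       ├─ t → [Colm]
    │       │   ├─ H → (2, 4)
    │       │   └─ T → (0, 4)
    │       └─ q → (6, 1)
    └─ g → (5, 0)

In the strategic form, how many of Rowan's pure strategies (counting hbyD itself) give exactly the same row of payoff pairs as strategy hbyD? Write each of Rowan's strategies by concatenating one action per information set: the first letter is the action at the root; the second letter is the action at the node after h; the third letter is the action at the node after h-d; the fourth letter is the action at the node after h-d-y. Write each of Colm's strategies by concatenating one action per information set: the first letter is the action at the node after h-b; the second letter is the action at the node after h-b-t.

Row for hbyD (columns pH, pT, tH, tT, qH, qT): (3,0) (3,0) (2,4) (0,4) (6,1) (6,1).
Under hbyD, Rowan's choice at the node after h-d and at the node after h-d-y can never be reached regardless of what Colm does, so varying those choices leaves every outcome unchanged.
Holding the reachable choices fixed and varying the unreachable ones freely already gives 2 × 2 = 4 equivalent strategies.
No other strategy reproduces this row, so those 4 are the full class: hbyW, hbyD, hbxW, hbxD.

4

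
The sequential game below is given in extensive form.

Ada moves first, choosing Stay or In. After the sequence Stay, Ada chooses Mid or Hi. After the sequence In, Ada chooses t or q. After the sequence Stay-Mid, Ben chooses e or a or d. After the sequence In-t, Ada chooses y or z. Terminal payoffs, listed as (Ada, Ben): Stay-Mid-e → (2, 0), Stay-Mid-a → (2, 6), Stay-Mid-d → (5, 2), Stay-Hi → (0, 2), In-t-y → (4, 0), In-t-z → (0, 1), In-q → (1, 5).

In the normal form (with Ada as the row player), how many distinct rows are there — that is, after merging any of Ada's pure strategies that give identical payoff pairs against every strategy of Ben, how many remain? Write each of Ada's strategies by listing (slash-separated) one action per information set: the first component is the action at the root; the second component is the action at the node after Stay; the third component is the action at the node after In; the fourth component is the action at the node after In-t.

Ada has 16 pure strategies: Stay/Mid/t/y, Stay/Mid/t/z, Stay/Mid/q/y, Stay/Mid/q/z, Stay/Hi/t/y, Stay/Hi/t/z, Stay/Hi/q/y, Stay/Hi/q/z, In/Mid/t/y, In/Mid/t/z, In/Mid/q/y, In/Mid/q/z, In/Hi/t/y, In/Hi/t/z, In/Hi/q/y, In/Hi/q/z. Columns: e, a, d.
{Stay/Mid/t/y, Stay/Mid/t/z, Stay/Mid/q/y, Stay/Mid/q/z} → row (2,0) (2,6) (5,2)
{Stay/Hi/t/y, Stay/Hi/t/z, Stay/Hi/q/y, Stay/Hi/q/z} → row (0,2) (0,2) (0,2)
{In/Mid/t/y, In/Hi/t/y} → row (4,0) (4,0) (4,0)
{In/Mid/t/z, In/Hi/t/z} → row (0,1) (0,1) (0,1)
{In/Mid/q/y, In/Mid/q/z, In/Hi/q/y, In/Hi/q/z} → row (1,5) (1,5) (1,5)
That's 5 distinct rows out of 16 strategies.

5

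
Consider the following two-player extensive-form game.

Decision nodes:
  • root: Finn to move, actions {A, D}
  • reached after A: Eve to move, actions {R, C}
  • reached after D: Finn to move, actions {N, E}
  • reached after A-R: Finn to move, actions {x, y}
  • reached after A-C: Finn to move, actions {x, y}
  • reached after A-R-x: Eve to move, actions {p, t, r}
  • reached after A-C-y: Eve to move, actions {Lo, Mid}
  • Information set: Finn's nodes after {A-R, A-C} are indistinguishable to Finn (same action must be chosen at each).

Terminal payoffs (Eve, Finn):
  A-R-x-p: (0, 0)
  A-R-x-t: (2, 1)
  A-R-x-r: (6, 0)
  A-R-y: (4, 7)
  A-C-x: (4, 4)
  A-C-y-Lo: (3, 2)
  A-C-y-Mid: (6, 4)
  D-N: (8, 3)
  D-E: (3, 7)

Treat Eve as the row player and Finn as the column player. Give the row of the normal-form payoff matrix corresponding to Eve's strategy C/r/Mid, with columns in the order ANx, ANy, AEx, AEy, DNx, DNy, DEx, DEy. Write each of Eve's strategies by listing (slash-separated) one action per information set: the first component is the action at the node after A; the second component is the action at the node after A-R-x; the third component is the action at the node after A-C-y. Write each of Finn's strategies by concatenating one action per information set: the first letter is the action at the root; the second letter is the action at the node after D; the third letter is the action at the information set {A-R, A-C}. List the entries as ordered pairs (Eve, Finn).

vs ANx: Finn plays A → Eve plays C at [A] → Finn plays x at [A-C] → (4, 4)
vs ANy: Finn plays A → Eve plays C at [A] → Finn plays y at [A-C] → Eve plays Mid at [A-C-y] → (6, 4)
vs AEx: Finn plays A → Eve plays C at [A] → Finn plays x at [A-C] → (4, 4)
vs AEy: Finn plays A → Eve plays C at [A] → Finn plays y at [A-C] → Eve plays Mid at [A-C-y] → (6, 4)
vs DNx: Finn plays D → Finn plays N at [D] → (8, 3)
vs DNy: Finn plays D → Finn plays N at [D] → (8, 3)
vs DEx: Finn plays D → Finn plays E at [D] → (3, 7)
vs DEy: Finn plays D → Finn plays E at [D] → (3, 7)

(4,4) (6,4) (4,4) (6,4) (8,3) (8,3) (3,7) (3,7)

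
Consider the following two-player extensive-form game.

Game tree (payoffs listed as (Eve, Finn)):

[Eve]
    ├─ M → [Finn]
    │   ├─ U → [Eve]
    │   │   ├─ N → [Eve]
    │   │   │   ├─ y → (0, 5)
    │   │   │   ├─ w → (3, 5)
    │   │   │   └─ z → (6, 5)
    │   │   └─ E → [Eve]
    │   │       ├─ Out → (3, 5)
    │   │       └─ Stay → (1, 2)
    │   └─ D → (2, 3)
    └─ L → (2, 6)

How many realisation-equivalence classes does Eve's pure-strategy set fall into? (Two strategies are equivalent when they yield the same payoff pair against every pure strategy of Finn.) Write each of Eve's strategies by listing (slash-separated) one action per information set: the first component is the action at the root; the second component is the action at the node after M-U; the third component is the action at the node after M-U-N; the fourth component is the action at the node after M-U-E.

5

Eve has 24 pure strategies: M/N/y/Out, M/N/y/Stay, M/N/w/Out, M/N/w/Stay, M/N/z/Out, M/N/z/Stay, M/E/y/Out, M/E/y/Stay, M/E/w/Out, M/E/w/Stay, M/E/z/Out, M/E/z/Stay, L/N/y/Out, L/N/y/Stay, L/N/w/Out, L/N/w/Stay, L/N/z/Out, L/N/z/Stay, L/E/y/Out, L/E/y/Stay, L/E/w/Out, L/E/w/Stay, L/E/z/Out, L/E/z/Stay. Columns: U, D.
{M/N/y/Out, M/N/y/Stay} → row (0,5) (2,3)
{M/N/w/Out, M/N/w/Stay, M/E/y/Out, M/E/w/Out, M/E/z/Out} → row (3,5) (2,3)
{M/N/z/Out, M/N/z/Stay} → row (6,5) (2,3)
{M/E/y/Stay, M/E/w/Stay, M/E/z/Stay} → row (1,2) (2,3)
{L/N/y/Out, L/N/y/Stay, L/N/w/Out, L/N/w/Stay, L/N/z/Out, L/N/z/Stay, L/E/y/Out, L/E/y/Stay, L/E/w/Out, L/E/w/Stay, L/E/z/Out, L/E/z/Stay} → row (2,6) (2,6)
That's 5 distinct rows out of 24 strategies.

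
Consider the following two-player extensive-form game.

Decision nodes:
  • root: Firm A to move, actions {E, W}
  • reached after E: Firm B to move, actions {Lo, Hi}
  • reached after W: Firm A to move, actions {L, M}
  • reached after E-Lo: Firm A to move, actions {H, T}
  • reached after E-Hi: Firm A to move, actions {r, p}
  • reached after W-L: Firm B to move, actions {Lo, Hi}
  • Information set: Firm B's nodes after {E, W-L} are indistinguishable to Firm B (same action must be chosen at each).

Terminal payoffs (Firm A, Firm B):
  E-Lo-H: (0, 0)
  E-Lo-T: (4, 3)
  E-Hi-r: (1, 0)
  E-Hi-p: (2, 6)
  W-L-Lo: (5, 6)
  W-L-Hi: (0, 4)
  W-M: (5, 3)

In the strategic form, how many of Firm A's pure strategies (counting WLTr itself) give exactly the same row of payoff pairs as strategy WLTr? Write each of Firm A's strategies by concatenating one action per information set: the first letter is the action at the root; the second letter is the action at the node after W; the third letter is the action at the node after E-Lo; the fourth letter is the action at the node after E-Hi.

4

Row for WLTr (columns Lo, Hi): (5,6) (0,4).
Under WLTr, Firm A's choice at the node after E-Lo and at the node after E-Hi can never be reached regardless of what Firm B does, so varying those choices leaves every outcome unchanged.
Holding the reachable choices fixed and varying the unreachable ones freely already gives 2 × 2 = 4 equivalent strategies.
No other strategy reproduces this row, so those 4 are the full class: WLHr, WLHp, WLTr, WLTp.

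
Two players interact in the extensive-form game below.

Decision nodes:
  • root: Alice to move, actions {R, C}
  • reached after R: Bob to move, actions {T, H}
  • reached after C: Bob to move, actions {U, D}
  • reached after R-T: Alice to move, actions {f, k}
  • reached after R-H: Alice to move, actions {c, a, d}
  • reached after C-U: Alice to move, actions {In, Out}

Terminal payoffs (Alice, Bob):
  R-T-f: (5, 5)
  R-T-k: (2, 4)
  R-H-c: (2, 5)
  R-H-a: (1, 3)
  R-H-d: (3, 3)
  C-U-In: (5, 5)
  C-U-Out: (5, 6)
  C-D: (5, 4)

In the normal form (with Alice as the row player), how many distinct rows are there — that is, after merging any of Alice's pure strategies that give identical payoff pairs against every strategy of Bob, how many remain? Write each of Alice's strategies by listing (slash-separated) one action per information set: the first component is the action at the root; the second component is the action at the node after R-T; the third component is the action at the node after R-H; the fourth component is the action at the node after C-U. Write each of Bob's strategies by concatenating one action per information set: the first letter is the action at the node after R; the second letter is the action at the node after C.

8

Alice has 24 pure strategies: R/f/c/In, R/f/c/Out, R/f/a/In, R/f/a/Out, R/f/d/In, R/f/d/Out, R/k/c/In, R/k/c/Out, R/k/a/In, R/k/a/Out, R/k/d/In, R/k/d/Out, C/f/c/In, C/f/c/Out, C/f/a/In, C/f/a/Out, C/f/d/In, C/f/d/Out, C/k/c/In, C/k/c/Out, C/k/a/In, C/k/a/Out, C/k/d/In, C/k/d/Out. Columns: TU, TD, HU, HD.
{R/f/c/In, R/f/c/Out} → row (5,5) (5,5) (2,5) (2,5)
{R/f/a/In, R/f/a/Out} → row (5,5) (5,5) (1,3) (1,3)
{R/f/d/In, R/f/d/Out} → row (5,5) (5,5) (3,3) (3,3)
{R/k/c/In, R/k/c/Out} → row (2,4) (2,4) (2,5) (2,5)
{R/k/a/In, R/k/a/Out} → row (2,4) (2,4) (1,3) (1,3)
{R/k/d/In, R/k/d/Out} → row (2,4) (2,4) (3,3) (3,3)
{C/f/c/In, C/f/a/In, C/f/d/In, C/k/c/In, C/k/a/In, C/k/d/In} → row (5,5) (5,4) (5,5) (5,4)
{C/f/c/Out, C/f/a/Out, C/f/d/Out, C/k/c/Out, C/k/a/Out, C/k/d/Out} → row (5,6) (5,4) (5,6) (5,4)
That's 8 distinct rows out of 24 strategies.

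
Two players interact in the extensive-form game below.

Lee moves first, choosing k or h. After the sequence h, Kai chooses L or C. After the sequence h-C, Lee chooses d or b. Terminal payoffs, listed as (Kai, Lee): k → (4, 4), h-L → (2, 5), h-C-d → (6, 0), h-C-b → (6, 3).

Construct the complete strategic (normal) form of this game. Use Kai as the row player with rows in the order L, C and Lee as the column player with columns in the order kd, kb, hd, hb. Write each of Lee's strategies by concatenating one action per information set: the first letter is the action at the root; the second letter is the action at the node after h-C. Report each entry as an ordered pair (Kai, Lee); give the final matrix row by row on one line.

L: (4,4) (4,4) (2,5) (2,5) | C: (4,4) (4,4) (6,0) (6,3)

           kd       kb       hd       hb
   L    (4,4)    (4,4)    (2,5)    (2,5)
   C    (4,4)    (4,4)    (6,0)    (6,3)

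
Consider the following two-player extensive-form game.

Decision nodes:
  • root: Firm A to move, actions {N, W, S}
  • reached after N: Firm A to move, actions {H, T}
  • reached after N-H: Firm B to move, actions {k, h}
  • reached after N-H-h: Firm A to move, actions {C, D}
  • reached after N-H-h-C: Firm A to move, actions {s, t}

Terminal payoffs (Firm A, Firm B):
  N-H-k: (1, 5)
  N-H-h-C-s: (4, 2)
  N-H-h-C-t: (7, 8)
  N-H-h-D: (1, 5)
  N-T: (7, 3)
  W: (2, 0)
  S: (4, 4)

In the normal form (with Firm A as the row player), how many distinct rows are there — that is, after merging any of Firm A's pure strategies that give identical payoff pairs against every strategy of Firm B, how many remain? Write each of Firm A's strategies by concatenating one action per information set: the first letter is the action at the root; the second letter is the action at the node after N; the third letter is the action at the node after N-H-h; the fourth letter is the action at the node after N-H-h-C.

6

Firm A has 24 pure strategies: NHCs, NHCt, NHDs, NHDt, NTCs, NTCt, NTDs, NTDt, WHCs, WHCt, WHDs, WHDt, WTCs, WTCt, WTDs, WTDt, SHCs, SHCt, SHDs, SHDt, STCs, STCt, STDs, STDt. Columns: k, h.
{NHCs} → row (1,5) (4,2)
{NHCt} → row (1,5) (7,8)
{NHDs, NHDt} → row (1,5) (1,5)
{NTCs, NTCt, NTDs, NTDt} → row (7,3) (7,3)
{WHCs, WHCt, WHDs, WHDt, WTCs, WTCt, WTDs, WTDt} → row (2,0) (2,0)
{SHCs, SHCt, SHDs, SHDt, STCs, STCt, STDs, STDt} → row (4,4) (4,4)
That's 6 distinct rows out of 24 strategies.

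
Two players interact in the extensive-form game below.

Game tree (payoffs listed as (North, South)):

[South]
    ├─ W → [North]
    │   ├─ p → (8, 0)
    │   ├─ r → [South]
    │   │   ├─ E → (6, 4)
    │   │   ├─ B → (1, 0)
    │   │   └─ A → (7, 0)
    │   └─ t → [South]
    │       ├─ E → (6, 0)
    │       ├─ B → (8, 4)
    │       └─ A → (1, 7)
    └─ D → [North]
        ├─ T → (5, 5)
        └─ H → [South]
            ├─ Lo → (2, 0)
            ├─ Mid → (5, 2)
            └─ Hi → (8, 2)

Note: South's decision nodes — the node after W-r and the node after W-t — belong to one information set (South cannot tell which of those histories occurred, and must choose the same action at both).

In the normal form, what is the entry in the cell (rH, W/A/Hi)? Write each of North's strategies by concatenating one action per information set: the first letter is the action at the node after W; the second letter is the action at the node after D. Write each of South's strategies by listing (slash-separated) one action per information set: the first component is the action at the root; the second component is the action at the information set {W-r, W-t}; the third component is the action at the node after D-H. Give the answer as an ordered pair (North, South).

Trace the play path from the root:
  South plays W
  North plays r at [W]
  South plays A at [W-r]
→ terminal payoff (7, 0).
(North's choice at the node after D is never reached on this path, so it doesn't affect the outcome.)

(7, 0)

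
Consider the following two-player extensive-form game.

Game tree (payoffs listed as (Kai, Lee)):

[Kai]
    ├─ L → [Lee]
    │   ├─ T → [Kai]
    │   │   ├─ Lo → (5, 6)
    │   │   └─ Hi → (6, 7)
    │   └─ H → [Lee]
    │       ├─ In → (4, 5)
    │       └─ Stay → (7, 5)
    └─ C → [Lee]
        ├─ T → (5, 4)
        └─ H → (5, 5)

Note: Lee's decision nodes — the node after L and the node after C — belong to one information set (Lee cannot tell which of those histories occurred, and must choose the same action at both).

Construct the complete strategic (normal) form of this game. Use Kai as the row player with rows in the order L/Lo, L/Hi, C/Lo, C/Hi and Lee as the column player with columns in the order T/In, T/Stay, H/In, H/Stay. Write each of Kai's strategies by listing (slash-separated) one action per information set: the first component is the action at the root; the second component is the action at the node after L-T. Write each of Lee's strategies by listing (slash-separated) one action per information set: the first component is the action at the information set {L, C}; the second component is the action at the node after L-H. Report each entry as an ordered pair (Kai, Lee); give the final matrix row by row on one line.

Row L/Lo: T/In→(5,6), T/Stay→(5,6), H/In→(4,5), H/Stay→(7,5)
Row L/Hi: T/In→(6,7), T/Stay→(6,7), H/In→(4,5), H/Stay→(7,5)
Row C/Lo: T/In→(5,4), T/Stay→(5,4), H/In→(5,5), H/Stay→(5,5)
Row C/Hi: T/In→(5,4), T/Stay→(5,4), H/In→(5,5), H/Stay→(5,5)

L/Lo: (5,6) (5,6) (4,5) (7,5) | L/Hi: (6,7) (6,7) (4,5) (7,5) | C/Lo: (5,4) (5,4) (5,5) (5,5) | C/Hi: (5,4) (5,4) (5,5) (5,5)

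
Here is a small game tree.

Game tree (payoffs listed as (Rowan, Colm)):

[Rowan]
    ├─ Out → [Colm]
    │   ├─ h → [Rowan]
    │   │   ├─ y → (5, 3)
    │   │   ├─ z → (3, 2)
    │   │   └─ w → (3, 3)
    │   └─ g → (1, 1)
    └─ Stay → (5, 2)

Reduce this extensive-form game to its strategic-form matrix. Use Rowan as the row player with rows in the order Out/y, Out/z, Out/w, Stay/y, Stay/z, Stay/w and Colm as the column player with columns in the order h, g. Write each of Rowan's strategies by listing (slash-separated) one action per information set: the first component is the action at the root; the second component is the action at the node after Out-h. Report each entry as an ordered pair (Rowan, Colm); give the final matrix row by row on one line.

Row Out/y: h→(5,3), g→(1,1)
Row Out/z: h→(3,2), g→(1,1)
Row Out/w: h→(3,3), g→(1,1)
Row Stay/y: h→(5,2), g→(5,2)
Row Stay/z: h→(5,2), g→(5,2)
Row Stay/w: h→(5,2), g→(5,2)

Out/y: (5,3) (1,1) | Out/z: (3,2) (1,1) | Out/w: (3,3) (1,1) | Stay/y: (5,2) (5,2) | Stay/z: (5,2) (5,2) | Stay/w: (5,2) (5,2)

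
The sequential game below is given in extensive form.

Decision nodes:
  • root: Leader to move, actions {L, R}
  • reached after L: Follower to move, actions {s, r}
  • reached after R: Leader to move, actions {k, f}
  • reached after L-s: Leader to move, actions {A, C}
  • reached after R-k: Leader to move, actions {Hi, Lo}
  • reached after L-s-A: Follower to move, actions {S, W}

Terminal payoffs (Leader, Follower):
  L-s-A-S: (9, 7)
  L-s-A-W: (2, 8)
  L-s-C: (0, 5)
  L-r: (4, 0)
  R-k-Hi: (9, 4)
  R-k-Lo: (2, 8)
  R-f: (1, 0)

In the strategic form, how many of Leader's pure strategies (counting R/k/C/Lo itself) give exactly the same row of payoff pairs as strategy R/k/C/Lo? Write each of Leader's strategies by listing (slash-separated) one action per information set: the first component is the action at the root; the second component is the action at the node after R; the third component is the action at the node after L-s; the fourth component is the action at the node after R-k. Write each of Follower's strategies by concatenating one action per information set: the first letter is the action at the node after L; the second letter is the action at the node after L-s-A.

2

Row for R/k/C/Lo (columns sS, sW, rS, rW): (2,8) (2,8) (2,8) (2,8).
Under R/k/C/Lo, Leader's choice at the node after L-s can never be reached regardless of what Follower does, so varying those choices leaves every outcome unchanged.
Holding the reachable choices fixed and varying the unreachable one freely already gives 2 equivalent strategies.
No other strategy reproduces this row, so those 2 are the full class: R/k/A/Lo, R/k/C/Lo.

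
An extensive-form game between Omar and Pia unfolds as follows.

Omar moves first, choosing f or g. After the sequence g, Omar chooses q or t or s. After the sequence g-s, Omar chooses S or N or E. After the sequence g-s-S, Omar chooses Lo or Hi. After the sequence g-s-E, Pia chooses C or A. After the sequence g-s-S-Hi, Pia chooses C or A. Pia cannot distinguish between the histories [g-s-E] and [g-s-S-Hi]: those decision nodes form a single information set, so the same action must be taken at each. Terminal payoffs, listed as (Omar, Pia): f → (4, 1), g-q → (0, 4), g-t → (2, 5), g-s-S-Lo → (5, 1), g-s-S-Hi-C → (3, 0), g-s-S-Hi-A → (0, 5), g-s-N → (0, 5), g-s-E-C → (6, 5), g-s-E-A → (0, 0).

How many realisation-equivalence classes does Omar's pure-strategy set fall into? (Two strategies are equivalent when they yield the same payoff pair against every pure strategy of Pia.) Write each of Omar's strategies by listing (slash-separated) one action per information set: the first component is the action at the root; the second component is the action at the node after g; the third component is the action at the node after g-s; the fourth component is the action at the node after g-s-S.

Omar has 36 pure strategies: f/q/S/Lo, f/q/S/Hi, f/q/N/Lo, f/q/N/Hi, f/q/E/Lo, f/q/E/Hi, f/t/S/Lo, f/t/S/Hi, f/t/N/Lo, f/t/N/Hi, f/t/E/Lo, f/t/E/Hi, f/s/S/Lo, f/s/S/Hi, f/s/N/Lo, f/s/N/Hi, f/s/E/Lo, f/s/E/Hi, g/q/S/Lo, g/q/S/Hi, g/q/N/Lo, g/q/N/Hi, g/q/E/Lo, g/q/E/Hi, g/t/S/Lo, g/t/S/Hi, g/t/N/Lo, g/t/N/Hi, g/t/E/Lo, g/t/E/Hi, g/s/S/Lo, g/s/S/Hi, g/s/N/Lo, g/s/N/Hi, g/s/E/Lo, g/s/E/Hi. Columns: C, A.
{f/q/S/Lo, f/q/S/Hi, f/q/N/Lo, f/q/N/Hi, f/q/E/Lo, f/q/E/Hi, f/t/S/Lo, f/t/S/Hi, f/t/N/Lo, f/t/N/Hi, f/t/E/Lo, f/t/E/Hi, f/s/S/Lo, f/s/S/Hi, f/s/N/Lo, f/s/N/Hi, f/s/E/Lo, f/s/E/Hi} → row (4,1) (4,1)
{g/q/S/Lo, g/q/S/Hi, g/q/N/Lo, g/q/N/Hi, g/q/E/Lo, g/q/E/Hi} → row (0,4) (0,4)
{g/t/S/Lo, g/t/S/Hi, g/t/N/Lo, g/t/N/Hi, g/t/E/Lo, g/t/E/Hi} → row (2,5) (2,5)
{g/s/S/Lo} → row (5,1) (5,1)
{g/s/S/Hi} → row (3,0) (0,5)
{g/s/N/Lo, g/s/N/Hi} → row (0,5) (0,5)
{g/s/E/Lo, g/s/E/Hi} → row (6,5) (0,0)
That's 7 distinct rows out of 36 strategies.

7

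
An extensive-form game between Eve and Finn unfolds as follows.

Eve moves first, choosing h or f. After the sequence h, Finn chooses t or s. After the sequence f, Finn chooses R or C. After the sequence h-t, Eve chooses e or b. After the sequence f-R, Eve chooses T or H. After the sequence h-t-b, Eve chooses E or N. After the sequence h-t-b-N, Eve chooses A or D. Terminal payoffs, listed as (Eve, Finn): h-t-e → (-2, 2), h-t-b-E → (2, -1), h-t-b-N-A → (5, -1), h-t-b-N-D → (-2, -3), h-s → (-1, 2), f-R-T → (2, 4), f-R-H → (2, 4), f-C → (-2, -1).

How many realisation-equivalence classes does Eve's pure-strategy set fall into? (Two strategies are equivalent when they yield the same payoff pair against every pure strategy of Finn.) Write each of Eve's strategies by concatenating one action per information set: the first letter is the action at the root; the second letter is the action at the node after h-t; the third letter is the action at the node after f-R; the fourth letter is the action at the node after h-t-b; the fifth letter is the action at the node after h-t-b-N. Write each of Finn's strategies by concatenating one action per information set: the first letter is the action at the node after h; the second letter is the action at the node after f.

5

Eve has 32 pure strategies: heTEA, heTED, heTNA, heTND, heHEA, heHED, heHNA, heHND, hbTEA, hbTED, hbTNA, hbTND, hbHEA, hbHED, hbHNA, hbHND, feTEA, feTED, feTNA, feTND, feHEA, feHED, feHNA, feHND, fbTEA, fbTED, fbTNA, fbTND, fbHEA, fbHED, fbHNA, fbHND. Columns: tR, tC, sR, sC.
{heTEA, heTED, heTNA, heTND, heHEA, heHED, heHNA, heHND} → row (-2,2) (-2,2) (-1,2) (-1,2)
{hbTEA, hbTED, hbHEA, hbHED} → row (2,-1) (2,-1) (-1,2) (-1,2)
{hbTNA, hbHNA} → row (5,-1) (5,-1) (-1,2) (-1,2)
{hbTND, hbHND} → row (-2,-3) (-2,-3) (-1,2) (-1,2)
{feTEA, feTED, feTNA, feTND, feHEA, feHED, feHNA, feHND, fbTEA, fbTED, fbTNA, fbTND, fbHEA, fbHED, fbHNA, fbHND} → row (2,4) (-2,-1) (2,4) (-2,-1)
That's 5 distinct rows out of 32 strategies.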